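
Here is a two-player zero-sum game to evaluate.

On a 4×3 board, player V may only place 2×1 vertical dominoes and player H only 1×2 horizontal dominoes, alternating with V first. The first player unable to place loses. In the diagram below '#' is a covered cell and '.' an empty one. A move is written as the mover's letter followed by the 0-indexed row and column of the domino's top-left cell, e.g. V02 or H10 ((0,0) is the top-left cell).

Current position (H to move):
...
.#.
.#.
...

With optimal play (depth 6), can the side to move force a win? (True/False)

[.../.#./.#./...] H move#1: H00:-1/##./.#./.#./...*, H01:-1/.##/.#./.#./..., H30:-1/.../.#./.#./##., H31:-1/.../.#./.#./.##
[##./.#./.#./...] V move#2: V02:+1/###/.##/.#./...*, V10:+1/##./##./##./..., V12:+1/##./.##/.##/..., V20:+1/##./.#./##./#.., V22:+1/##./.#./.##/..#
[###/.##/.#./...] H move#3: H30:-1/###/.##/.#./##.*, H31:-1/###/.##/.#./.##
[###/.##/.#./##.] V move#4: V10:+1/###/###/##./##.*, V22:+1/###/.##/.##/###
[###/###/##./##.] end (terminal -1, H#5); searched .../.#./.#./... to 6

H winning at [.../.#./.#./...]: False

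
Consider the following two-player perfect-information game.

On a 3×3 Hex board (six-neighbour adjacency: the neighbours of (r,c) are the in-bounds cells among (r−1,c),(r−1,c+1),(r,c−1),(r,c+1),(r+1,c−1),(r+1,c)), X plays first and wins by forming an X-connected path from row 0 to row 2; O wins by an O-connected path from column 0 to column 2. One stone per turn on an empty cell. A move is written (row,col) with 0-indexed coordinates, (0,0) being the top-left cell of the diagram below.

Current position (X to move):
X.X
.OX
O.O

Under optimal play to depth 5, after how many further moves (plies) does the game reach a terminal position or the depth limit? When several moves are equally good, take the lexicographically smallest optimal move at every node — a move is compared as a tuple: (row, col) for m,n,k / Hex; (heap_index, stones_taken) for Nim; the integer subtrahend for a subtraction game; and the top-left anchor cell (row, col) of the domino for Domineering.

PV length from [X.X/.OX/O.O]: 1 ply

ply 1, X at X.X/.OX/O.O | (0,1)=-1→XXX/.OX/O.O; (1,0)=-1→X.X/XOX/O.O; (2,1)=+1→X.X/.OX/OXO*
ply 2: X.X/.OX/OXO is terminal -1 (O); from X.X/.OX/O.O depth 5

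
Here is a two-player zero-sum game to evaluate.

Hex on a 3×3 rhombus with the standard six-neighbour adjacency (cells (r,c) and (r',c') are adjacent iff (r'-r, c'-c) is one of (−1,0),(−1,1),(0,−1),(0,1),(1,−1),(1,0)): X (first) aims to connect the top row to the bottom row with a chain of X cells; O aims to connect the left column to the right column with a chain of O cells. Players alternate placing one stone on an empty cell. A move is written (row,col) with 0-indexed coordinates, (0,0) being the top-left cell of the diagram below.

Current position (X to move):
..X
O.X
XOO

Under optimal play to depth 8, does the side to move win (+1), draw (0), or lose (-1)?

value(..X/O.X/XOO, X) = +1

ply 1, X at ..X/O.X/XOO | (0,0)=-1→X.X/O.X/XOO; (0,1)=-1→.XX/O.X/XOO; (1,1)=+1→..X/OXX/XOO*
ply 2: ..X/OXX/XOO is terminal -1 (O); from ..X/O.X/XOO depth 8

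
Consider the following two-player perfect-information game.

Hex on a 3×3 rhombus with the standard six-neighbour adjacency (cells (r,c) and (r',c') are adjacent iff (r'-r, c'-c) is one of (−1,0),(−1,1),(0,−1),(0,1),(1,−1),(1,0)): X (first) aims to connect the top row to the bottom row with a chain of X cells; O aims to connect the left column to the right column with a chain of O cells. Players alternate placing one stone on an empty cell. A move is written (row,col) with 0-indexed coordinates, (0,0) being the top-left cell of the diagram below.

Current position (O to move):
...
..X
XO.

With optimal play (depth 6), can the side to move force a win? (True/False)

O winning at [.../..X/XO.]: False

p1 O@[.../..X/XO.]: (0,0)[O../..X/XO.]-1* (0,1)[.O./..X/XO.]-1 (0,2)[..O/..X/XO.]-1 (1,0)[.../O.X/XO.]-1 (1,1)[.../.OX/XO.]-1 (2,2)[.../..X/XOO]-1
p2 X@[O../..X/XO.]: (0,1)[OX./..X/XO.]+1* (0,2)[O.X/..X/XO.]+1 (1,0)[O../X.X/XO.]+1 (1,1)[O../.XX/XO.]+1 (2,2)[O../..X/XOX]+1
p3 O@[OX./..X/XO.]: (0,2)[OXO/..X/XO.]-1* (1,0)[OX./O.X/XO.]-1 (1,1)[OX./.OX/XO.]-1 (2,2)[OX./..X/XOO]-1
p4 X@[OXO/..X/XO.]: (1,0)[OXO/X.X/XO.]+1* (1,1)[OXO/.XX/XO.]+1 (2,2)[OXO/..X/XOX]+1
p5 O@[OXO/X.X/XO.] terminal -1; root [.../..X/XO.] d6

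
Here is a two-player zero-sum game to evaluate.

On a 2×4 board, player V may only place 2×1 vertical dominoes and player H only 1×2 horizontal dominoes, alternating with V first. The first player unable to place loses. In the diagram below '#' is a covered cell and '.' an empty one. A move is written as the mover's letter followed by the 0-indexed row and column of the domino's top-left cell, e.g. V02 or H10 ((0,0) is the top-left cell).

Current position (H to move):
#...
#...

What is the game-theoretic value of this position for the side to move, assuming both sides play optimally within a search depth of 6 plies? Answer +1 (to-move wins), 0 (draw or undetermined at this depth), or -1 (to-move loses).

value(#.../#..., H) = +1

ply 1, H at #.../#... | H01=+1→###./#...*; H02=+1→#.##/#...; H11=+1→#.../###.; H12=+1→#.../#.##
ply 2, V at ###./#... | V03=-1→####/#..#*
ply 3, H at ####/#..# | H11=+1→####/####*
ply 4: ####/#### is terminal -1 (V); from #.../#... depth 6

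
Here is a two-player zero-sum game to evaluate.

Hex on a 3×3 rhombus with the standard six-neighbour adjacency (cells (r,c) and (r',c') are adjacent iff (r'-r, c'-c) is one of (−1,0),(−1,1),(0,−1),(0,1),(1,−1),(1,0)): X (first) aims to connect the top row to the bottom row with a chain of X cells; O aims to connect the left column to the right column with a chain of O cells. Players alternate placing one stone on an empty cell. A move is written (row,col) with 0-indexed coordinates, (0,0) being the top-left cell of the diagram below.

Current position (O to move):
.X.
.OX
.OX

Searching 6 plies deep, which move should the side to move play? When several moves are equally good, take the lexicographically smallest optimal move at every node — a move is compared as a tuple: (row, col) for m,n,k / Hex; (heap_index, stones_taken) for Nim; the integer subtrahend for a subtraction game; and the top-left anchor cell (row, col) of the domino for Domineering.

O's best at [.X./.OX/.OX]: (0,2)

p1 O@[.X./.OX/.OX]: (0,0)[OX./.OX/.OX]-1 (0,2)[.XO/.OX/.OX]+1* (1,0)[.X./OOX/.OX]-1 (2,0)[.X./.OX/OOX]-1
p2 X@[.XO/.OX/.OX]: (0,0)[XXO/.OX/.OX]-1* (1,0)[.XO/XOX/.OX]-1 (2,0)[.XO/.OX/XOX]-1
p3 O@[XXO/.OX/.OX]: (1,0)[XXO/OOX/.OX]+1* (2,0)[XXO/.OX/OOX]+1
p4 X@[XXO/OOX/.OX] terminal -1; root [.X./.OX/.OX] d6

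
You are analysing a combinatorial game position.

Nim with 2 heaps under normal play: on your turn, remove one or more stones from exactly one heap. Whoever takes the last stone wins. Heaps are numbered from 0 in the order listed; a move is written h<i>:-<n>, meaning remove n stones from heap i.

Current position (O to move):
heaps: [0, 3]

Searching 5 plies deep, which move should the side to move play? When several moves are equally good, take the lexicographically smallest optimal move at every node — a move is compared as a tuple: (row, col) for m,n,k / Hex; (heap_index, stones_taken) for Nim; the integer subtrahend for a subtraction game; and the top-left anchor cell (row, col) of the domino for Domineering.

O's best at [(0,3)]: h1:-3

ply 1, O at (0,3) | h1:-1=-1→(0,2); h1:-2=-1→(0,1); h1:-3=+1→(0,0)*
ply 2: (0,0) is terminal -1 (X); from (0,3) depth 5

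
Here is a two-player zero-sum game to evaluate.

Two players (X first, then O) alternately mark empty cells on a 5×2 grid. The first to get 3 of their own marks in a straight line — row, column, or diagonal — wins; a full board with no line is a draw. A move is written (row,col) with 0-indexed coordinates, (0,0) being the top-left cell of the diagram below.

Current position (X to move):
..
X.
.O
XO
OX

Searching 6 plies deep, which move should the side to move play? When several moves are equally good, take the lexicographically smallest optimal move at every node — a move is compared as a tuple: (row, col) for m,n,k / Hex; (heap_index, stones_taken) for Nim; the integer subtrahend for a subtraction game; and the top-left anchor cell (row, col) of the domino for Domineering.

p1 X@[../X./.O/XO/OX]: (0,0)[X./X./.O/XO/OX]-1 (0,1)[.X/X./.O/XO/OX]-1 (1,1)[../XX/.O/XO/OX]+0 (2,0)[../X./XO/XO/OX]+1*
p2 O@[../X./XO/XO/OX] terminal -1; root [../X./.O/XO/OX] d6

X's best at [../X./.O/XO/OX]: (2,0)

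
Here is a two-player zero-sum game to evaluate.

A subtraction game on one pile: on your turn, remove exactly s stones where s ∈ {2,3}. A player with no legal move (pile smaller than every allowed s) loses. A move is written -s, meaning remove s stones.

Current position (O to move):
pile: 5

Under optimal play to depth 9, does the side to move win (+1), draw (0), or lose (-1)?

value(5, O) = -1

p1 O@[5]: -2[3]-1* -3[2]-1
p2 X@[3]: -2[1]+1* -3[0]+1
p3 O@[1] terminal -1; root [5] d9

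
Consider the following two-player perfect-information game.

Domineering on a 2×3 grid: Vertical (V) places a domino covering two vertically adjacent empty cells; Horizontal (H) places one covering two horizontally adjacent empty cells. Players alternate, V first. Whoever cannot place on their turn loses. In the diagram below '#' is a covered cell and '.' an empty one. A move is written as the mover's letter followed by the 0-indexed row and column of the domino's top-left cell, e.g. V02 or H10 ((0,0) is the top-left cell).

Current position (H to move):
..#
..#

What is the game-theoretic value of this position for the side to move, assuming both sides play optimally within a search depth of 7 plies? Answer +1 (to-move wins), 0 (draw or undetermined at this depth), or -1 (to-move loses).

ply 1, H at ..#/..# | H00=+1→###/..#*; H10=+1→..#/###
ply 2: ###/..# is terminal -1 (V); from ..#/..# depth 7

value(..#/..#, H) = +1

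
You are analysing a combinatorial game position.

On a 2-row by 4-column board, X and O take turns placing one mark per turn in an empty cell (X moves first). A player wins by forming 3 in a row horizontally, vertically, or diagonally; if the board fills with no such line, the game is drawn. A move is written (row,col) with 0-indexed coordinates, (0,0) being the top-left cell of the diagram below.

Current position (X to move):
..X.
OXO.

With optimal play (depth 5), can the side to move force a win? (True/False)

X winning at [..X./OXO.]: True

[..X./OXO.] X move#1: (0,0):+0/X.X./OXO., (0,1):+1/.XX./OXO.*, (0,3):+0/..XX/OXO., (1,3):+0/..X./OXOX
[.XX./OXO.] O move#2: (0,0):-1/OXX./OXO.*, (0,3):-1/.XXO/OXO., (1,3):-1/.XX./OXOO
[OXX./OXO.] X move#3: (0,3):+1/OXXX/OXO.*, (1,3):+0/OXX./OXOX
[OXXX/OXO.] end (terminal -1, O#4); searched ..X./OXO. to 5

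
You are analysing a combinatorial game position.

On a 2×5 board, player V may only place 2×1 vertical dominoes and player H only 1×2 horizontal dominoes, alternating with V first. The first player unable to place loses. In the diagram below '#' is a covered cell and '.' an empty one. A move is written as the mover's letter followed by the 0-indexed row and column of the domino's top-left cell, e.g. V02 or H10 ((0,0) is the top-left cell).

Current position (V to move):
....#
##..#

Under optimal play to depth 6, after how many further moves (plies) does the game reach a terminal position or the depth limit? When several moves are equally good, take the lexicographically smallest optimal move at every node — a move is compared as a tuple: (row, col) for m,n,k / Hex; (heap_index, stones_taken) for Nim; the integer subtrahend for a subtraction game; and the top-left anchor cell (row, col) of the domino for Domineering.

PV length from [....#/##..#]: 3 plies

ply 1, V at ....#/##..# | V02=+1→..#.#/###.#*; V03=-1→...##/##.##
ply 2, H at ..#.#/###.# | H00=-1→###.#/###.#*
ply 3, V at ###.#/###.# | V03=+1→#####/#####*
ply 4: #####/##### is terminal -1 (H); from ....#/##..# depth 6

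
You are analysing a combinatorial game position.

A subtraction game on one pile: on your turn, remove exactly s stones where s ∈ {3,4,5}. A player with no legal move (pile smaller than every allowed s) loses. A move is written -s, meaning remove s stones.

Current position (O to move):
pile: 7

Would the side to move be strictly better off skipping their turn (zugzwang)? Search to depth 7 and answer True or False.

zugzwang(7, O) = False

[7] O move#1: -3:-1/4, -4:-1/3, -5:+1/2*
[2] end (terminal -1, X#2); searched 7 to 7
pass branch (X moves first from the same position):
  | [7] X move#1: -3:-1/4, -4:-1/3, -5:+1/2*
  | [2] end (terminal -1, O#2); searched 7 to 7
O moving scores +1; O passing scores -1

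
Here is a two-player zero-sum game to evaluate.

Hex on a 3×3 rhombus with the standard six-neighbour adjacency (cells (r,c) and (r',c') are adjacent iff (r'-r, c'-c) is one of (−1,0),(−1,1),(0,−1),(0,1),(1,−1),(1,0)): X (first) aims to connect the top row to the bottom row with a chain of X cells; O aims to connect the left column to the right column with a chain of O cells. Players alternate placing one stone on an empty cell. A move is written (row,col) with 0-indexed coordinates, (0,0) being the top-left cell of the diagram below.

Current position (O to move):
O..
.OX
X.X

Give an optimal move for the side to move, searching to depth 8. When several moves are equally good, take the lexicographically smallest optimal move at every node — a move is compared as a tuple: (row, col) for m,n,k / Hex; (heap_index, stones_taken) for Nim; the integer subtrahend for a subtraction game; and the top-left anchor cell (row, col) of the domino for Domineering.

[O../.OX/X.X] O move#1: (0,1):-1/OO./.OX/X.X, (0,2):+1/O.O/.OX/X.X*, (1,0):-1/O../OOX/X.X, (2,1):-1/O../.OX/XOX
[O.O/.OX/X.X] X move#2: (0,1):-1/OXO/.OX/X.X*, (1,0):-1/O.O/XOX/X.X, (2,1):-1/O.O/.OX/XXX
[OXO/.OX/X.X] O move#3: (1,0):+1/OXO/OOX/X.X*, (2,1):-1/OXO/.OX/XOX
[OXO/OOX/X.X] end (terminal -1, X#4); searched O../.OX/X.X to 8

O's best at [O../.OX/X.X]: (0,2)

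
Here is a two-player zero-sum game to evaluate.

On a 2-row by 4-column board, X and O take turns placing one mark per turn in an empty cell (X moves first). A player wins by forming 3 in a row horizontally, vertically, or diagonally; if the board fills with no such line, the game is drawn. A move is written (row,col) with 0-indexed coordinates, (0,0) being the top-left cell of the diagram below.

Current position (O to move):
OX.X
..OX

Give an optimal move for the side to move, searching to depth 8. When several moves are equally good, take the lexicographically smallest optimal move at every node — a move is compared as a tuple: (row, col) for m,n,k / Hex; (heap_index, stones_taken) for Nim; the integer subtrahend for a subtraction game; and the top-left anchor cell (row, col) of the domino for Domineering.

O's best at [OX.X/..OX]: (0,2)

p1 O@[OX.X/..OX]: (0,2)[OXOX/..OX]+0* (1,0)[OX.X/O.OX]-1 (1,1)[OX.X/.OOX]-1
p2 X@[OXOX/..OX]: (1,0)[OXOX/X.OX]+0* (1,1)[OXOX/.XOX]+0
p3 O@[OXOX/X.OX]: (1,1)[OXOX/XOOX]+0*
p4 X@[OXOX/XOOX] terminal +0; root [OX.X/..OX] d8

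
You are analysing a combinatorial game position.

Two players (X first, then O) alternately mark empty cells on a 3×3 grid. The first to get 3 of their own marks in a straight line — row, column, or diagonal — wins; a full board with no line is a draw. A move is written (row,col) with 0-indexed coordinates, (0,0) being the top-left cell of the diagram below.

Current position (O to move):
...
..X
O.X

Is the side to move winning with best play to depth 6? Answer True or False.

O winning at [.../..X/O.X]: False

[.../..X/O.X] O move#1: (0,0):-1/O../..X/O.X*, (0,1):-1/.O./..X/O.X, (0,2):-1/..O/..X/O.X, (1,0):-1/.../O.X/O.X, (1,1):-1/.../.OX/O.X, (2,1):-1/.../..X/OOX
[O../..X/O.X] X move#2: (0,1):-1/OX./..X/O.X, (0,2):+1/O.X/..X/O.X*, (1,0):+1/O../X.X/O.X, (1,1):-1/O../.XX/O.X, (2,1):-1/O../..X/OXX
[O.X/..X/O.X] end (terminal -1, O#3); searched .../..X/O.X to 6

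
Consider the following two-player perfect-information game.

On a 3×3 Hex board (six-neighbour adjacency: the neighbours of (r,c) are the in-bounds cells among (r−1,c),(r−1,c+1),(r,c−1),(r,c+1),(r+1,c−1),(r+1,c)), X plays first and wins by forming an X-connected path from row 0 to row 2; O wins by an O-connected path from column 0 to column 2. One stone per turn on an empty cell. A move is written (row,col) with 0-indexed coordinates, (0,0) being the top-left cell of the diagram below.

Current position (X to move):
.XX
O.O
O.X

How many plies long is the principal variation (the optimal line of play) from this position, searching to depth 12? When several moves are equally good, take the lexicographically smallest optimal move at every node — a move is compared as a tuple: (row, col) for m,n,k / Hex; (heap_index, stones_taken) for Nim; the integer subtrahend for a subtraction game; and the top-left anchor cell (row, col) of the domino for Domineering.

PV length from [.XX/O.O/O.X]: 2 plies

p1 X@[.XX/O.O/O.X]: (0,0)[XXX/O.O/O.X]-1* (1,1)[.XX/OXO/O.X]-1 (2,1)[.XX/O.O/OXX]-1
p2 O@[XXX/O.O/O.X]: (1,1)[XXX/OOO/O.X]+1* (2,1)[XXX/O.O/OOX]+1
p3 X@[XXX/OOO/O.X] terminal -1; root [.XX/O.O/O.X] d12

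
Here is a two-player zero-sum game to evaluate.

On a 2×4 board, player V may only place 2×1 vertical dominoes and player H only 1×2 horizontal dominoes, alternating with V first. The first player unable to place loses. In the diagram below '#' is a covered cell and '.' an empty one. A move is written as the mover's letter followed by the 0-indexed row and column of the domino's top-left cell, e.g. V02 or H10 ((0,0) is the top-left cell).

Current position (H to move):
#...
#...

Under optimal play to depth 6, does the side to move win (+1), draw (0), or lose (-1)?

value(#.../#..., H) = +1

ply 1, H at #.../#... | H01=+1→###./#...*; H02=+1→#.##/#...; H11=+1→#.../###.; H12=+1→#.../#.##
ply 2, V at ###./#... | V03=-1→####/#..#*
ply 3, H at ####/#..# | H11=+1→####/####*
ply 4: ####/#### is terminal -1 (V); from #.../#... depth 6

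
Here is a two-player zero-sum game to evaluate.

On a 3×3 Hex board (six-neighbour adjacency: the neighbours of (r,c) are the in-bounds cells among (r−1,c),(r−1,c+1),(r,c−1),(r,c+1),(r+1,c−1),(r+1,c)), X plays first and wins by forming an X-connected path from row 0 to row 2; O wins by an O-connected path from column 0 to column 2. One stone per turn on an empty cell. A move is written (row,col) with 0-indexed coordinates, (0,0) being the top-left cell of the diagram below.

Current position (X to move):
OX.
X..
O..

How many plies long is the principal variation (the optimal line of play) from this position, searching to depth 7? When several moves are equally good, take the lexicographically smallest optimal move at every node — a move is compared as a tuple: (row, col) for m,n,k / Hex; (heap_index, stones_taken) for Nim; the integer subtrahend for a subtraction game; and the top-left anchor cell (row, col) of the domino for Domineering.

[OX./X../O..] X move#1: (0,2):-1/OXX/X../O.., (1,1):-1/OX./XX./O.., (1,2):+1/OX./X.X/O..*, (2,1):-1/OX./X../OX., (2,2):-1/OX./X../O.X
[OX./X.X/O..] O move#2: (0,2):-1/OXO/X.X/O..*, (1,1):-1/OX./XOX/O.., (2,1):-1/OX./X.X/OO., (2,2):-1/OX./X.X/O.O
[OXO/X.X/O..] X move#3: (1,1):+1/OXO/XXX/O..*, (2,1):-1/OXO/X.X/OX., (2,2):-1/OXO/X.X/O.X
[OXO/XXX/O..] O move#4: (2,1):-1/OXO/XXX/OO.*, (2,2):-1/OXO/XXX/O.O
[OXO/XXX/OO.] X move#5: (2,2):+1/OXO/XXX/OOX*
[OXO/XXX/OOX] end (terminal -1, O#6); searched OX./X../O.. to 7

PV length from [OX./X../O..]: 5 plies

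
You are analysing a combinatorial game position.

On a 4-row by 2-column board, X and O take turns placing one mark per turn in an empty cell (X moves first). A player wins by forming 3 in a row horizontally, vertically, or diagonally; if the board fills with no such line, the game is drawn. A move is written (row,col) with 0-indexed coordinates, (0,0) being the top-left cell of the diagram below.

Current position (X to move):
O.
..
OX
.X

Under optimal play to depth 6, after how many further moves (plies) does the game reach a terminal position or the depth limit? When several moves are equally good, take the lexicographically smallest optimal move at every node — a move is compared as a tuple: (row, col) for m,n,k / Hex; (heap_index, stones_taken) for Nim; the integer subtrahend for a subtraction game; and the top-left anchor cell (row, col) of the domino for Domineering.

p1 X@[O./../OX/.X]: (0,1)[OX/../OX/.X]-1 (1,0)[O./X./OX/.X]+0 (1,1)[O./.X/OX/.X]+1* (3,0)[O./../OX/XX]-1
p2 O@[O./.X/OX/.X] terminal -1; root [O./../OX/.X] d6

PV length from [O./../OX/.X]: 1 ply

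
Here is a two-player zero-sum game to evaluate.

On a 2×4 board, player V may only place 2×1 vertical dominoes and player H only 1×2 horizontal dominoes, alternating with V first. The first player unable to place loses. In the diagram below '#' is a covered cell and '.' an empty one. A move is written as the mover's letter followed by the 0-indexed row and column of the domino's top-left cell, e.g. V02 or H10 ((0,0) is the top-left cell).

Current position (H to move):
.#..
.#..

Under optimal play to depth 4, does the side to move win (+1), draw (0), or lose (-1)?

ply 1, H at .#../.#.. | H02=+1→.###/.#..*; H12=+1→.#../.###
ply 2, V at .###/.#.. | V00=-1→####/##..*
ply 3, H at ####/##.. | H12=+1→####/####*
ply 4: ####/#### is terminal -1 (V); from .#../.#.. depth 4

value(.#../.#.., H) = +1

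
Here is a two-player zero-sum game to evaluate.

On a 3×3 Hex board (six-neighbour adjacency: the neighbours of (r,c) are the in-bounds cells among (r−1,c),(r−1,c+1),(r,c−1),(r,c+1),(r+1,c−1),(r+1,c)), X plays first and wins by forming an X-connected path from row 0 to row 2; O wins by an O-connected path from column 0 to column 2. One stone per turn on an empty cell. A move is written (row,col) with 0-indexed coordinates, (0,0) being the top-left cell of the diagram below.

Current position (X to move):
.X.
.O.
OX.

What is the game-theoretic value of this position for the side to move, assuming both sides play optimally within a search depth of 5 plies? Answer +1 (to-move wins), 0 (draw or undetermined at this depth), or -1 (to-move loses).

p1 X@[.X./.O./OX.]: (0,0)[XX./.O./OX.]-1* (0,2)[.XX/.O./OX.]-1 (1,0)[.X./XO./OX.]-1 (1,2)[.X./.OX/OX.]-1 (2,2)[.X./.O./OXX]-1
p2 O@[XX./.O./OX.]: (0,2)[XXO/.O./OX.]+1* (1,0)[XX./OO./OX.]+1 (1,2)[XX./.OO/OX.]+1 (2,2)[XX./.O./OXO]+1
p3 X@[XXO/.O./OX.] terminal -1; root [.X./.O./OX.] d5

value(.X./.O./OX., X) = -1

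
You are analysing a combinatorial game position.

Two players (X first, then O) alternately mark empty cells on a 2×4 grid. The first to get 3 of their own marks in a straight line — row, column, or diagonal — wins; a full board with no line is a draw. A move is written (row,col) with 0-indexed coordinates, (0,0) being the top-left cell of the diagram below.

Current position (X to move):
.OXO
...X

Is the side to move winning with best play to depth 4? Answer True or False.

X winning at [.OXO/...X]: False

[.OXO/...X] X move#1: (0,0):+0/XOXO/...X*, (1,0):+0/.OXO/X..X, (1,1):+0/.OXO/.X.X, (1,2):+0/.OXO/..XX
[XOXO/...X] O move#2: (1,0):+0/XOXO/O..X*, (1,1):+0/XOXO/.O.X, (1,2):+0/XOXO/..OX
[XOXO/O..X] X move#3: (1,1):+0/XOXO/OX.X*, (1,2):+0/XOXO/O.XX
[XOXO/OX.X] O move#4: (1,2):+0/XOXO/OXOX*
[XOXO/OXOX] end (terminal +0, X#5); searched .OXO/...X to 4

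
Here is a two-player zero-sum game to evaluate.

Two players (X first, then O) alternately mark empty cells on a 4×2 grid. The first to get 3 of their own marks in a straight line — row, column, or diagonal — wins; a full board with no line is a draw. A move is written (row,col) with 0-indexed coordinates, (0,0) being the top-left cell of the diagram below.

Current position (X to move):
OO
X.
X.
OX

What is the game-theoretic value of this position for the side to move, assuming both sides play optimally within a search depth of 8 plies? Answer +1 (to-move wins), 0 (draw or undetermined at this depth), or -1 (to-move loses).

value(OO/X./X./OX, X) = 0

[OO/X./X./OX] X move#1: (1,1):+0/OO/XX/X./OX*, (2,1):+0/OO/X./XX/OX
[OO/XX/X./OX] O move#2: (2,1):+0/OO/XX/XO/OX*
[OO/XX/XO/OX] end (terminal +0, X#3); searched OO/X./X./OX to 8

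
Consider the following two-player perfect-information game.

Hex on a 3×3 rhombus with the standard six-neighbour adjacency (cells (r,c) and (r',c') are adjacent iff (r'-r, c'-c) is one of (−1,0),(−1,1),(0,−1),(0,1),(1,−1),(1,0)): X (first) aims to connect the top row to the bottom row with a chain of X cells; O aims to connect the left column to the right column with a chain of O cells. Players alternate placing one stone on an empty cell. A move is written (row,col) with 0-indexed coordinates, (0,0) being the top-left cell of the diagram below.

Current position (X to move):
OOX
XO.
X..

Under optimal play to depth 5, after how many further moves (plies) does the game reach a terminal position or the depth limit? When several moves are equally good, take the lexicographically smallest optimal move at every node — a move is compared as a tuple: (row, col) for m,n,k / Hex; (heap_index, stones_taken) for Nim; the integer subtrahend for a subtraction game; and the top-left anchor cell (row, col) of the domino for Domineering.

PV length from [OOX/XO./X..]: 3 plies

[OOX/XO./X..] X move#1: (1,2):+1/OOX/XOX/X..*, (2,1):-1/OOX/XO./XX., (2,2):-1/OOX/XO./X.X
[OOX/XOX/X..] O move#2: (2,1):-1/OOX/XOX/XO.*, (2,2):-1/OOX/XOX/X.O
[OOX/XOX/XO.] X move#3: (2,2):+1/OOX/XOX/XOX*
[OOX/XOX/XOX] end (terminal -1, O#4); searched OOX/XO./X.. to 5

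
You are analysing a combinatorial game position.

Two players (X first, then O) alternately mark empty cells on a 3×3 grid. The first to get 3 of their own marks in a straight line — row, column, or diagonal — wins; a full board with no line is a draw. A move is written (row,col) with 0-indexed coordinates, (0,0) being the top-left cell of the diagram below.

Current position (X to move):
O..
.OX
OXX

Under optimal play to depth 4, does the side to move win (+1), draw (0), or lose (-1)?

value(O../.OX/OXX, X) = +1

ply 1, X at O../.OX/OXX | (0,1)=-1→OX./.OX/OXX; (0,2)=+1→O.X/.OX/OXX*; (1,0)=-1→O../XOX/OXX
ply 2: O.X/.OX/OXX is terminal -1 (O); from O../.OX/OXX depth 4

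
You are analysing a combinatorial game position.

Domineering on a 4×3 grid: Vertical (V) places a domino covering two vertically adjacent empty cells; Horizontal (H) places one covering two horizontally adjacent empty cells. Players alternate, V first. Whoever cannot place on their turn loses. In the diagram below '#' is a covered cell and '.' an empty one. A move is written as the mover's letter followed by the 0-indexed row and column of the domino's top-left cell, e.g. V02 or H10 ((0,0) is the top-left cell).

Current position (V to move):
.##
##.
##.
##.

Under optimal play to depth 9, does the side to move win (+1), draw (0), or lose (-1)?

value(.##/##./##./##., V) = +1

ply 1, V at .##/##./##./##. | V12=+1→.##/###/###/##.*; V22=+1→.##/##./###/###
ply 2: .##/###/###/##. is terminal -1 (H); from .##/##./##./##. depth 9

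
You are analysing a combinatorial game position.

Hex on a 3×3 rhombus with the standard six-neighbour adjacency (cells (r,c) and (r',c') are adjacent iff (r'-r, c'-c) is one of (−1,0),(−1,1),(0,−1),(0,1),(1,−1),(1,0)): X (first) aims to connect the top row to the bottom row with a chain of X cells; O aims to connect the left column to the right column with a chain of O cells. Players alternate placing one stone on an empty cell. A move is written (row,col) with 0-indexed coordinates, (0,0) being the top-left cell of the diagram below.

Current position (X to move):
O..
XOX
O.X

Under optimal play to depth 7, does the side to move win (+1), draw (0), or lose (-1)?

value(O../XOX/O.X, X) = +1

p1 X@[O../XOX/O.X]: (0,1)[OX./XOX/O.X]-1 (0,2)[O.X/XOX/O.X]+1* (2,1)[O../XOX/OXX]-1
p2 O@[O.X/XOX/O.X] terminal -1; root [O../XOX/O.X] d7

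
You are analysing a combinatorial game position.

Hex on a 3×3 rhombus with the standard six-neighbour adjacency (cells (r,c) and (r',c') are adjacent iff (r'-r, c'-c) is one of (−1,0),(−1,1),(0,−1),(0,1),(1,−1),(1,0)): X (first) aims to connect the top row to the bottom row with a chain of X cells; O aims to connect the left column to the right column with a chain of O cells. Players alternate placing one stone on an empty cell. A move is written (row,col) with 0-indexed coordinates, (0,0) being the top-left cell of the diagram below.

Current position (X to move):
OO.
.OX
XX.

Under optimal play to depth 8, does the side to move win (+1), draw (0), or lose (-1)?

value(OO./.OX/XX., X) = +1

[OO./.OX/XX.] X move#1: (0,2):+1/OOX/.OX/XX.*, (1,0):-1/OO./XOX/XX., (2,2):-1/OO./.OX/XXX
[OOX/.OX/XX.] end (terminal -1, O#2); searched OO./.OX/XX. to 8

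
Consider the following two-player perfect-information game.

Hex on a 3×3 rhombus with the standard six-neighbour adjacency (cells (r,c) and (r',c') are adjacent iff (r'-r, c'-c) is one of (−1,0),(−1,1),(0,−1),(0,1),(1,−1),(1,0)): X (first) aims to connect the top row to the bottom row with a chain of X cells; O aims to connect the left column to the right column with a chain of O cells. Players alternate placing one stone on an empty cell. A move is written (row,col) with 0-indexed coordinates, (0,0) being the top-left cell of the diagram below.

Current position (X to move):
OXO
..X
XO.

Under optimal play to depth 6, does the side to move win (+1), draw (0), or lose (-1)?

[OXO/..X/XO.] X move#1: (1,0):+1/OXO/X.X/XO.*, (1,1):+1/OXO/.XX/XO., (2,2):+1/OXO/..X/XOX
[OXO/X.X/XO.] end (terminal -1, O#2); searched OXO/..X/XO. to 6

value(OXO/..X/XO., X) = +1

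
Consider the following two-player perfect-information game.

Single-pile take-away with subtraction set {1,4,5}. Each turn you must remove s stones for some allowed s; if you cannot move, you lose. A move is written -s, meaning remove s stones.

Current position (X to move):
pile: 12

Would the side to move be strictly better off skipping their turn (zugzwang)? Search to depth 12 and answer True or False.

zugzwang(12, X) = False

[12] X move#1: -1:-1/11, -4:+1/8*, -5:-1/7
[8] O move#2: -1:-1/7*, -4:-1/4, -5:-1/3
[7] X move#3: -1:-1/6, -4:-1/3, -5:+1/2*
[2] O move#4: -1:-1/1*
[1] X move#5: -1:+1/0*
[0] end (terminal -1, O#6); searched 12 to 12
if X skipped the turn, O would face:
~ [12] O move#1: -1:-1/11, -4:+1/8*, -5:-1/7
~ [8] X move#2: -1:-1/7*, -4:-1/4, -5:-1/3
~ [7] O move#3: -1:-1/6, -4:-1/3, -5:+1/2*
~ [2] X move#4: -1:-1/1*
~ [1] O move#5: -1:+1/0*
~ [0] end (terminal -1, X#6); searched 12 to 12
compare (X): move=+1 vs pass=-1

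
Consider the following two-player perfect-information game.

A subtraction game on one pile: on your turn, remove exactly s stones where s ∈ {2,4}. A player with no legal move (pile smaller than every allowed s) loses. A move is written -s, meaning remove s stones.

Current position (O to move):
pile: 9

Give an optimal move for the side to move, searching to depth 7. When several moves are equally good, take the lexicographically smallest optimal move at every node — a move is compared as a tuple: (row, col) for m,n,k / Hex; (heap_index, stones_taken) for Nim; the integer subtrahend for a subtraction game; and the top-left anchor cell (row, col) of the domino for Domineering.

[9] O move#1: -2:+1/7*, -4:-1/5
[7] X move#2: -2:-1/5*, -4:-1/3
[5] O move#3: -2:-1/3, -4:+1/1*
[1] end (terminal -1, X#4); searched 9 to 7

O's best at [9]: -2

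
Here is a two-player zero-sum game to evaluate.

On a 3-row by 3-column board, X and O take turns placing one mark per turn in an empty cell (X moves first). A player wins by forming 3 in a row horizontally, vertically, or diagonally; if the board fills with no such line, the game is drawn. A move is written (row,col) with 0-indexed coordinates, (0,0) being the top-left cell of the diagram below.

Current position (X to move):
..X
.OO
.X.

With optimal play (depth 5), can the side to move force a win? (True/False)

X winning at [..X/.OO/.X.]: False

ply 1, X at ..X/.OO/.X. | (0,0)=-1→X.X/.OO/.X.; (0,1)=-1→.XX/.OO/.X.; (1,0)=+0→..X/XOO/.X.*; (2,0)=-1→..X/.OO/XX.; (2,2)=-1→..X/.OO/.XX
ply 2, O at ..X/XOO/.X. | (0,0)=+0→O.X/XOO/.X.*; (0,1)=-1→.OX/XOO/.X.; (2,0)=+0→..X/XOO/OX.; (2,2)=-1→..X/XOO/.XO
ply 3, X at O.X/XOO/.X. | (0,1)=-1→OXX/XOO/.X.; (2,0)=-1→O.X/XOO/XX.; (2,2)=+0→O.X/XOO/.XX*
ply 4, O at O.X/XOO/.XX | (0,1)=-1→OOX/XOO/.XX; (2,0)=+0→O.X/XOO/OXX*
ply 5, X at O.X/XOO/OXX | (0,1)=+0→OXX/XOO/OXX*
ply 6: OXX/XOO/OXX is terminal +0 (O); from ..X/.OO/.X. depth 5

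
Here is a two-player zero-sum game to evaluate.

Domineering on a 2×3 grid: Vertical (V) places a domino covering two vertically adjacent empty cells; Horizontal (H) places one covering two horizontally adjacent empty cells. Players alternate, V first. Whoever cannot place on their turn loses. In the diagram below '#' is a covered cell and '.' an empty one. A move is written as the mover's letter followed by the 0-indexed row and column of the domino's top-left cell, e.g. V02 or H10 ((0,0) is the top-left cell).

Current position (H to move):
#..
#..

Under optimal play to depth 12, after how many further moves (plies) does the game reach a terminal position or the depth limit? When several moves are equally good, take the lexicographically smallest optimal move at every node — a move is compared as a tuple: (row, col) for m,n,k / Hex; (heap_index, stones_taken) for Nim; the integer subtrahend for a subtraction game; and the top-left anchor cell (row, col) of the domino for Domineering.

PV length from [#../#..]: 1 ply

ply 1, H at #../#.. | H01=+1→###/#..*; H11=+1→#../###
ply 2: ###/#.. is terminal -1 (V); from #../#.. depth 12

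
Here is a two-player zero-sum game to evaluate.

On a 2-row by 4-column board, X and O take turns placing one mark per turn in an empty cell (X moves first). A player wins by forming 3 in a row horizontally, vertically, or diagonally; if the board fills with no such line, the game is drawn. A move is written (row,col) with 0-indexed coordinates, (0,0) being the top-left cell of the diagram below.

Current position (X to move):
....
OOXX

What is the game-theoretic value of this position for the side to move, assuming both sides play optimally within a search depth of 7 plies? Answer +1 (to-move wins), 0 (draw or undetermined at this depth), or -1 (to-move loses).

value(..../OOXX, X) = 0

ply 1, X at ..../OOXX | (0,0)=+0→X.../OOXX*; (0,1)=+0→.X../OOXX; (0,2)=+0→..X./OOXX; (0,3)=+0→...X/OOXX
ply 2, O at X.../OOXX | (0,1)=+0→XO../OOXX*; (0,2)=+0→X.O./OOXX; (0,3)=+0→X..O/OOXX
ply 3, X at XO../OOXX | (0,2)=+0→XOX./OOXX*; (0,3)=+0→XO.X/OOXX
ply 4, O at XOX./OOXX | (0,3)=+0→XOXO/OOXX*
ply 5: XOXO/OOXX is terminal +0 (X); from ..../OOXX depth 7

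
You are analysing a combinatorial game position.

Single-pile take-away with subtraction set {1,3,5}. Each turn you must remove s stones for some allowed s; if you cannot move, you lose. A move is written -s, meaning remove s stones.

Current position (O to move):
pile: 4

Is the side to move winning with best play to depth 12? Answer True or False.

O winning at [4]: False

p1 O@[4]: -1[3]-1* -3[1]-1
p2 X@[3]: -1[2]+1* -3[0]+1
p3 O@[2]: -1[1]-1*
p4 X@[1]: -1[0]+1*
p5 O@[0] terminal -1; root [4] d12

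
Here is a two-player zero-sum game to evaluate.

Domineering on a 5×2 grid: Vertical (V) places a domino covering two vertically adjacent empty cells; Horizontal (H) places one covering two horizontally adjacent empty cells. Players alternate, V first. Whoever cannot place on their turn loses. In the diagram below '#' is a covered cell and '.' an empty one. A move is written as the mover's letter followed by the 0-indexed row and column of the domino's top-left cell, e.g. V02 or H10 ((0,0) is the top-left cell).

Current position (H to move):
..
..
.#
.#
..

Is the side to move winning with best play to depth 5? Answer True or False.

[../../.#/.#/..] H move#1: H00:+1/##/../.#/.#/..*, H10:+1/../##/.#/.#/.., H40:-1/../../.#/.#/##
[##/../.#/.#/..] V move#2: V10:-1/##/#./##/.#/..*, V20:-1/##/../##/##/.., V30:-1/##/../.#/##/#.
[##/#./##/.#/..] H move#3: H40:+1/##/#./##/.#/##*
[##/#./##/.#/##] end (terminal -1, V#4); searched ../../.#/.#/.. to 5

H winning at [../../.#/.#/..]: True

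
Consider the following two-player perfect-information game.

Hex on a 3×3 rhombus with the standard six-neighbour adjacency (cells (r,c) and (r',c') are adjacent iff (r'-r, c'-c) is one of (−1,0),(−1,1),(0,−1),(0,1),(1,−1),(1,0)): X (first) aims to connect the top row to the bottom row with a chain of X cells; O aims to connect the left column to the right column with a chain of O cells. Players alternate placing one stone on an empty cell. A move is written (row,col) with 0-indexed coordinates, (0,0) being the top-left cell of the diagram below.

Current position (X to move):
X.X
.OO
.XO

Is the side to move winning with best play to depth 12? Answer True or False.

p1 X@[X.X/.OO/.XO]: (0,1)[XXX/.OO/.XO]-1* (1,0)[X.X/XOO/.XO]-1 (2,0)[X.X/.OO/XXO]-1
p2 O@[XXX/.OO/.XO]: (1,0)[XXX/OOO/.XO]+1* (2,0)[XXX/.OO/OXO]+1
p3 X@[XXX/OOO/.XO] terminal -1; root [X.X/.OO/.XO] d12

X winning at [X.X/.OO/.XO]: False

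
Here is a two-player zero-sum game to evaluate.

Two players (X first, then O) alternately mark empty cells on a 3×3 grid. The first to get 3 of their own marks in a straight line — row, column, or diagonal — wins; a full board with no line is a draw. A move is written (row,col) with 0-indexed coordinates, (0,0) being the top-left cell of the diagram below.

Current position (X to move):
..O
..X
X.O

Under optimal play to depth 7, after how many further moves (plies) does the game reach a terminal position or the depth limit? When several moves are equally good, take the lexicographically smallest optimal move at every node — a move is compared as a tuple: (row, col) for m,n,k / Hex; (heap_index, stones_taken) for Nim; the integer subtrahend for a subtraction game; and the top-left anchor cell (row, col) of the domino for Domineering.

PV length from [..O/..X/X.O]: 3 plies

ply 1, X at ..O/..X/X.O | (0,0)=+0→X.O/..X/X.O; (0,1)=+0→.XO/..X/X.O; (1,0)=+1→..O/X.X/X.O*; (1,1)=+0→..O/.XX/X.O; (2,1)=-1→..O/..X/XXO
ply 2, O at ..O/X.X/X.O | (0,0)=-1→O.O/X.X/X.O*; (0,1)=-1→.OO/X.X/X.O; (1,1)=-1→..O/XOX/X.O; (2,1)=-1→..O/X.X/XOO
ply 3, X at O.O/X.X/X.O | (0,1)=-1→OXO/X.X/X.O; (1,1)=+1→O.O/XXX/X.O*; (2,1)=-1→O.O/X.X/XXO
ply 4: O.O/XXX/X.O is terminal -1 (O); from ..O/..X/X.O depth 7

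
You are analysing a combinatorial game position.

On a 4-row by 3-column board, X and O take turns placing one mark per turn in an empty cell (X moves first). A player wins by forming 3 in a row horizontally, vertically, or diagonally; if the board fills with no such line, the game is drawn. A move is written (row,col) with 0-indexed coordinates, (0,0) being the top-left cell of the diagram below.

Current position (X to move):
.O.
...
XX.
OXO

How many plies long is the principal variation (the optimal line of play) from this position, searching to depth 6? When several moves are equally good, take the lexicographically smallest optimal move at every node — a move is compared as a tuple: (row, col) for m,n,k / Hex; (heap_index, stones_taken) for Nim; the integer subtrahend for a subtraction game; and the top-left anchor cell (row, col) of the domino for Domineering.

[.O./.../XX./OXO] X move#1: (0,0):+1/XO./.../XX./OXO*, (0,2):+1/.OX/.../XX./OXO, (1,0):+1/.O./X../XX./OXO, (1,1):+1/.O./.X./XX./OXO, (1,2):+1/.O./..X/XX./OXO, (2,2):+1/.O./.../XXX/OXO
[XO./.../XX./OXO] O move#2: (0,2):-1/XOO/.../XX./OXO*, (1,0):-1/XO./O../XX./OXO, (1,1):-1/XO./.O./XX./OXO, (1,2):-1/XO./..O/XX./OXO, (2,2):-1/XO./.../XXO/OXO
[XOO/.../XX./OXO] X move#3: (1,0):+1/XOO/X../XX./OXO*, (1,1):+1/XOO/.X./XX./OXO, (1,2):+1/XOO/..X/XX./OXO, (2,2):+1/XOO/.../XXX/OXO
[XOO/X../XX./OXO] end (terminal -1, O#4); searched .O./.../XX./OXO to 6

PV length from [.O./.../XX./OXO]: 3 plies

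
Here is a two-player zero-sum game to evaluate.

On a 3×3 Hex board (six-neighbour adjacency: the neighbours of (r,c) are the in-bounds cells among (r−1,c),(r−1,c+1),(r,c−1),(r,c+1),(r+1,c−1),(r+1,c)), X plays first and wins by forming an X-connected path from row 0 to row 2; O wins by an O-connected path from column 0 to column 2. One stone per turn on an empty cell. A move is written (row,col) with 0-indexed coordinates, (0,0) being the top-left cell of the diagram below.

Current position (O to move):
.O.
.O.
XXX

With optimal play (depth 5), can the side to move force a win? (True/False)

O winning at [.O./.O./XXX]: True

ply 1, O at .O./.O./XXX | (0,0)=+1→OO./.O./XXX*; (0,2)=+1→.OO/.O./XXX; (1,0)=+1→.O./OO./XXX; (1,2)=+1→.O./.OO/XXX
ply 2, X at OO./.O./XXX | (0,2)=-1→OOX/.O./XXX*; (1,0)=-1→OO./XO./XXX; (1,2)=-1→OO./.OX/XXX
ply 3, O at OOX/.O./XXX | (1,0)=-1→OOX/OO./XXX; (1,2)=+1→OOX/.OO/XXX*
ply 4: OOX/.OO/XXX is terminal -1 (X); from .O./.O./XXX depth 5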